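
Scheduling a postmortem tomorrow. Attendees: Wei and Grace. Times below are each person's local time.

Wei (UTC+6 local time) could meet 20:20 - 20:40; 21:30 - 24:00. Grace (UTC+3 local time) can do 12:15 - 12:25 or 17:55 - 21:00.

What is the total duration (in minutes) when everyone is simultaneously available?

Wei in UTC: 14:20-14:40, 15:30-18:00 (subtract 6h to convert from UTC+6).
Grace in UTC: 09:15-09:25, 14:55-18:00 (subtract 3h to convert from UTC+3).
Wei ∩ Grace: 15:30-18:00.
So the common availability across everyone is 15:30-18:00.
That's a single block of 150 minutes.

150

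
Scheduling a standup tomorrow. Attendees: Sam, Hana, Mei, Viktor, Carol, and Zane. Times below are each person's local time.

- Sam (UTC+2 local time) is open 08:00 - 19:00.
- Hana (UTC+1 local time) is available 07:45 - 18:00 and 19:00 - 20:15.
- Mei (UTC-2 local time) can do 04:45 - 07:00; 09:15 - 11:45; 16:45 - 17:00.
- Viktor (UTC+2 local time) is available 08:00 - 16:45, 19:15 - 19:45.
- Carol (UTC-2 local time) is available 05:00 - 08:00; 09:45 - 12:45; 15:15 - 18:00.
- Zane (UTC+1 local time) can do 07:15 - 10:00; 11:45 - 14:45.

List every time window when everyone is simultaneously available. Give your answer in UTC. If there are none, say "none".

07:00-09:00, 11:45-13:45

Sam in UTC: 06:00-17:00 (subtract 2h to convert from UTC+2).
Hana in UTC: 06:45-17:00, 18:00-19:15 (subtract 1h to convert from UTC+1).
Mei in UTC: 06:45-09:00, 11:15-13:45, 18:45-19:00 (add 2h to convert from UTC-2).
Viktor in UTC: 06:00-14:45, 17:15-17:45 (subtract 2h to convert from UTC+2).
Carol in UTC: 07:00-10:00, 11:45-14:45, 17:15-20:00 (add 2h to convert from UTC-2).
Zane in UTC: 06:15-09:00, 10:45-13:45 (subtract 1h to convert from UTC+1).
Sam ∩ Hana: 06:45-17:00.
Sam ∩ Hana ∩ Mei: 06:45-09:00, 11:15-13:45.
Sam ∩ Hana ∩ Mei ∩ Viktor: 06:45-09:00, 11:15-13:45.
Sam ∩ Hana ∩ Mei ∩ Viktor ∩ Carol: 07:00-09:00, 11:45-13:45.
Sam ∩ Hana ∩ Mei ∩ Viktor ∩ Carol ∩ Zane: 07:00-09:00, 11:45-13:45.
So the common availability across everyone is 07:00-09:00, 11:45-13:45.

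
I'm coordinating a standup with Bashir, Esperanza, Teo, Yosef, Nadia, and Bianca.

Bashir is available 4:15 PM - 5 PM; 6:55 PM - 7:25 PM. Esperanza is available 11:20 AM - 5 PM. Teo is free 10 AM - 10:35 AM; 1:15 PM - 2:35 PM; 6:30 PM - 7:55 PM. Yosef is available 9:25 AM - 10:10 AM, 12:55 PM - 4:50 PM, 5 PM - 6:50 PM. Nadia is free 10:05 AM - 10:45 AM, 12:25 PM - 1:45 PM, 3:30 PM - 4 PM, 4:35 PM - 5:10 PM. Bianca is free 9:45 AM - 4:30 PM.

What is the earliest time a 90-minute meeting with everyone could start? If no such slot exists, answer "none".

Bashir ∩ Esperanza: 16:15-17:00.
Bashir ∩ Esperanza ∩ Teo: ∅.
Bashir ∩ Esperanza ∩ Teo ∩ Yosef: ∅.
Bashir ∩ Esperanza ∩ Teo ∩ Yosef ∩ Nadia: ∅.
Bashir ∩ Esperanza ∩ Teo ∩ Yosef ∩ Nadia ∩ Bianca: ∅.
There is no time when everyone is free.
No common window is at least 90 minutes long.

none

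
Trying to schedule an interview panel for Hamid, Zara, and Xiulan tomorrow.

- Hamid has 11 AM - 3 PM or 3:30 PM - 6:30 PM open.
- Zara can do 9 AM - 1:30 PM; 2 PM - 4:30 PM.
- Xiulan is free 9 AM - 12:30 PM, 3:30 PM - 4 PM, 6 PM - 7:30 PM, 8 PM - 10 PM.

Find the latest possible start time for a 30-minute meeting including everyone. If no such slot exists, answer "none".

15:30

Hamid ∩ Zara: 11:00-13:30, 14:00-15:00, 15:30-16:30.
Hamid ∩ Zara ∩ Xiulan: 11:00-12:30, 15:30-16:00.
The last common window of at least 30 minutes is 15:30-16:00; a 30-minute meeting can start as late as 15:30 and still end by 16:00.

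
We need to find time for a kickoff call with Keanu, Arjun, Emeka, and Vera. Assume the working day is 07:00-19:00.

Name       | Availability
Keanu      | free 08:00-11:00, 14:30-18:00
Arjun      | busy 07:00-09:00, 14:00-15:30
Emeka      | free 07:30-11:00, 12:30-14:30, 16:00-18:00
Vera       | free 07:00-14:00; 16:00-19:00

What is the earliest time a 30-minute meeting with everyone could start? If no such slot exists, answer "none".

Keanu free: 08:00-11:00, 14:30-18:00.
Arjun free: 09:00-14:00, 15:30-19:00 (invert busy blocks within the working day).
Emeka free: 07:30-11:00, 12:30-14:30, 16:00-18:00.
Vera free: 07:00-14:00, 16:00-19:00.
Keanu ∩ Arjun: 09:00-11:00, 15:30-18:00.
Keanu ∩ Arjun ∩ Emeka: 09:00-11:00, 16:00-18:00.
Keanu ∩ Arjun ∩ Emeka ∩ Vera: 09:00-11:00, 16:00-18:00.
So the common availability across everyone is 09:00-11:00, 16:00-18:00.
The first common window of at least 30 minutes is 09:00-11:00, so the earliest start is 09:00.

09:00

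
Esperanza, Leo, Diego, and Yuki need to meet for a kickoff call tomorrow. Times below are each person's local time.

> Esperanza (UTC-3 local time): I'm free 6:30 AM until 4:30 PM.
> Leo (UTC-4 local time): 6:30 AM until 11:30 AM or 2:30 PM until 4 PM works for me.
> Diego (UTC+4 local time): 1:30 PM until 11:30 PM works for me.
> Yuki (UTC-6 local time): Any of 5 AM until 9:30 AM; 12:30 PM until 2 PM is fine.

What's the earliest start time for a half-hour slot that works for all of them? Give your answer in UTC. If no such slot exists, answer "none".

Esperanza in UTC: 09:30-19:30 (add 3h to convert from UTC-3).
Leo in UTC: 10:30-15:30, 18:30-20:00 (add 4h to convert from UTC-4).
Diego in UTC: 09:30-19:30 (subtract 4h to convert from UTC+4).
Yuki in UTC: 11:00-15:30, 18:30-20:00 (add 6h to convert from UTC-6).
Esperanza ∩ Leo: 10:30-15:30, 18:30-19:30.
Esperanza ∩ Leo ∩ Diego: 10:30-15:30, 18:30-19:30.
Esperanza ∩ Leo ∩ Diego ∩ Yuki: 11:00-15:30, 18:30-19:30.
The first common window of at least 30 minutes is 11:00-15:30, so the earliest start is 11:00.

11:00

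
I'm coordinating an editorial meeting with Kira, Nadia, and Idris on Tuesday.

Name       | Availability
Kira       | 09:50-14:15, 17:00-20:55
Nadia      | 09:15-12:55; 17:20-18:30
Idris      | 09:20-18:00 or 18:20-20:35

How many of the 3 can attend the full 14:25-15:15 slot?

Idris can make the full 14:25-15:15 slot — that's 1.

1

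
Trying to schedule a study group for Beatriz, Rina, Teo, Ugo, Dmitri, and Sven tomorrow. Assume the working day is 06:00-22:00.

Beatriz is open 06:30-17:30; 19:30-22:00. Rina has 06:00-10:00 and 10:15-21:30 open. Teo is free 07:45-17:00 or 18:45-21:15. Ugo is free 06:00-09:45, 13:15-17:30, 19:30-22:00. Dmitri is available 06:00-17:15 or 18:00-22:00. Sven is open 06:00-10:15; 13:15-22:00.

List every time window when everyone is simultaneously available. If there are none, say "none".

07:45-09:45, 13:15-17:00, 19:30-21:15

Beatriz ∩ Rina: 06:30-10:00, 10:15-17:30, 19:30-21:30.
Beatriz ∩ Rina ∩ Teo: 07:45-10:00, 10:15-17:00, 19:30-21:15.
Beatriz ∩ Rina ∩ Teo ∩ Ugo: 07:45-09:45, 13:15-17:00, 19:30-21:15.
Beatriz ∩ Rina ∩ Teo ∩ Ugo ∩ Dmitri: 07:45-09:45, 13:15-17:00, 19:30-21:15.
Beatriz ∩ Rina ∩ Teo ∩ Ugo ∩ Dmitri ∩ Sven: 07:45-09:45, 13:15-17:00, 19:30-21:15.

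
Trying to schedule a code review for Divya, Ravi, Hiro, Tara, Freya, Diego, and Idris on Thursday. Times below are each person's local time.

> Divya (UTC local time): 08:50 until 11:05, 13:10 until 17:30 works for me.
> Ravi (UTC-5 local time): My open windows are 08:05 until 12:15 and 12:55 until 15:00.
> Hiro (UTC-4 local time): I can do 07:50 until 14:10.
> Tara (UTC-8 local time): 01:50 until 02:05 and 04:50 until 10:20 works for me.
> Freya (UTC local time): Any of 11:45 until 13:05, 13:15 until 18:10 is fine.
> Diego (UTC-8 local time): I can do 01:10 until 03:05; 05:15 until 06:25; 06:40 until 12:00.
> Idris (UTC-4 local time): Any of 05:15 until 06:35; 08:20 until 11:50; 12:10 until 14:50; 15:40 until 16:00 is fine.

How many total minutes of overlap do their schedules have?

Divya in UTC: 08:50-11:05, 13:10-17:30.
Ravi in UTC: 13:05-17:15, 17:55-20:00 (add 5h to convert from UTC-5).
Hiro in UTC: 11:50-18:10 (add 4h to convert from UTC-4).
Tara in UTC: 09:50-10:05, 12:50-18:20 (add 8h to convert from UTC-8).
Freya in UTC: 11:45-13:05, 13:15-18:10.
Diego in UTC: 09:10-11:05, 13:15-14:25, 14:40-20:00 (add 8h to convert from UTC-8).
Idris in UTC: 09:15-10:35, 12:20-15:50, 16:10-18:50, 19:40-20:00 (add 4h to convert from UTC-4).
Divya ∩ Ravi: 13:10-17:15.
Divya ∩ Ravi ∩ Hiro: 13:10-17:15.
Divya ∩ Ravi ∩ Hiro ∩ Tara: 13:10-17:15.
Divya ∩ Ravi ∩ Hiro ∩ Tara ∩ Freya: 13:15-17:15.
Divya ∩ Ravi ∩ Hiro ∩ Tara ∩ Freya ∩ Diego: 13:15-14:25, 14:40-17:15.
Divya ∩ Ravi ∩ Hiro ∩ Tara ∩ Freya ∩ Diego ∩ Idris: 13:15-14:25, 14:40-15:50, 16:10-17:15.
Summing the common windows: 70 + 70 + 65 = 205 minutes.

205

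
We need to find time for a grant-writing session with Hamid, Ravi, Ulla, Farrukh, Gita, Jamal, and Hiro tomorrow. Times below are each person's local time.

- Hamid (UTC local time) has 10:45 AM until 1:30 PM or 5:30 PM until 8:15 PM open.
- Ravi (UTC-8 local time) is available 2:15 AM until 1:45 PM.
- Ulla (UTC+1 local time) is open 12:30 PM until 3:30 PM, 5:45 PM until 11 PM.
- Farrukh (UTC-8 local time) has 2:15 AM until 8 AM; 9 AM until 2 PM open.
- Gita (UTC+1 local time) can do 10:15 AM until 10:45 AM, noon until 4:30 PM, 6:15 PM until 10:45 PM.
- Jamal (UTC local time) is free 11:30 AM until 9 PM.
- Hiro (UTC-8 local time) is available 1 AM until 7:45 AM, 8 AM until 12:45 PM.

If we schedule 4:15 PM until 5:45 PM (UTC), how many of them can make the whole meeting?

3

Hamid in UTC: 10:45-13:30, 17:30-20:15.
Ravi in UTC: 10:15-21:45 (add 8h to convert from UTC-8).
Ulla in UTC: 11:30-14:30, 16:45-22:00 (subtract 1h to convert from UTC+1).
Farrukh in UTC: 10:15-16:00, 17:00-22:00 (add 8h to convert from UTC-8).
Gita in UTC: 09:15-09:45, 11:00-15:30, 17:15-21:45 (subtract 1h to convert from UTC+1).
Jamal in UTC: 11:30-21:00.
Hiro in UTC: 09:00-15:45, 16:00-20:45 (add 8h to convert from UTC-8).
Ravi, Jamal, and Hiro can make the full 16:15-17:45 slot — that's 3.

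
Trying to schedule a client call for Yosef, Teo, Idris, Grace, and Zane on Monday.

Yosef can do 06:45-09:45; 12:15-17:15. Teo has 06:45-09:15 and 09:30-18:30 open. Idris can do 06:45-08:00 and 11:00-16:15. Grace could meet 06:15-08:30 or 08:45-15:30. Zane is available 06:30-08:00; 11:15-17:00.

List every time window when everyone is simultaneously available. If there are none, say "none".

06:45-08:00, 12:15-15:30

Yosef ∩ Teo: 06:45-09:15, 09:30-09:45, 12:15-17:15.
Yosef ∩ Teo ∩ Idris: 06:45-08:00, 12:15-16:15.
Yosef ∩ Teo ∩ Idris ∩ Grace: 06:45-08:00, 12:15-15:30.
Yosef ∩ Teo ∩ Idris ∩ Grace ∩ Zane: 06:45-08:00, 12:15-15:30.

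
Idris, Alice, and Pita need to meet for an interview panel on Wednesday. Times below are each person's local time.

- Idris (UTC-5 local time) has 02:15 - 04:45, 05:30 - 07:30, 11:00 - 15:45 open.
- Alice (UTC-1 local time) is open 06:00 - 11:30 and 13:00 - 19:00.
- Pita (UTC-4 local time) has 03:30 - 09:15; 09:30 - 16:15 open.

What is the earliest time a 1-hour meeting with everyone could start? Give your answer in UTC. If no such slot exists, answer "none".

07:30

Idris in UTC: 07:15-09:45, 10:30-12:30, 16:00-20:45 (add 5h to convert from UTC-5).
Alice in UTC: 07:00-12:30, 14:00-20:00 (add 1h to convert from UTC-1).
Pita in UTC: 07:30-13:15, 13:30-20:15 (add 4h to convert from UTC-4).
Idris ∩ Alice: 07:15-09:45, 10:30-12:30, 16:00-20:00.
Idris ∩ Alice ∩ Pita: 07:30-09:45, 10:30-12:30, 16:00-20:00.
Those are the intersection windows.
The first common window of at least 60 minutes is 07:30-09:45, so the earliest start is 07:30.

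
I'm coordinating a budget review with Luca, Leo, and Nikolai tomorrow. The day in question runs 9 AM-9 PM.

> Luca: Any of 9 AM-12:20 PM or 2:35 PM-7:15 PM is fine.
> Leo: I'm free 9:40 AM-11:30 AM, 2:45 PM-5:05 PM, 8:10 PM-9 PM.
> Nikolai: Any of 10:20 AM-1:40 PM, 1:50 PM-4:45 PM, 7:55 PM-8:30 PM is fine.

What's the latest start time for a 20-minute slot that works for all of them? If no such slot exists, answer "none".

16:25

Luca ∩ Leo: 09:40-11:30, 14:45-17:05.
Luca ∩ Leo ∩ Nikolai: 10:20-11:30, 14:45-16:45.
The last common window of at least 20 minutes is 14:45-16:45; a 20-minute meeting can start as late as 16:25 and still end by 16:45.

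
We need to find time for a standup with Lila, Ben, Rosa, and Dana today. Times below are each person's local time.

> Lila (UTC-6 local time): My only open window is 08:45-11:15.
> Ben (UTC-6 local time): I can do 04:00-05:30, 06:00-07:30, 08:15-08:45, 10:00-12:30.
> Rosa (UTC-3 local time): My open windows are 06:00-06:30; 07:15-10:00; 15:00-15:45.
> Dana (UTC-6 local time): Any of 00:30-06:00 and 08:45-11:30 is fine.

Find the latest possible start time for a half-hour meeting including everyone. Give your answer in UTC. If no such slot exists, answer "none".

none

Lila in UTC: 14:45-17:15 (add 6h to convert from UTC-6).
Ben in UTC: 10:00-11:30, 12:00-13:30, 14:15-14:45, 16:00-18:30 (add 6h to convert from UTC-6).
Rosa in UTC: 09:00-09:30, 10:15-13:00, 18:00-18:45 (add 3h to convert from UTC-3).
Dana in UTC: 06:30-12:00, 14:45-17:30 (add 6h to convert from UTC-6).
Lila ∩ Ben: 16:00-17:15.
Lila ∩ Ben ∩ Rosa: ∅.
Lila ∩ Ben ∩ Rosa ∩ Dana: ∅.
There is no time when everyone is free.
No common window is at least 30 minutes long.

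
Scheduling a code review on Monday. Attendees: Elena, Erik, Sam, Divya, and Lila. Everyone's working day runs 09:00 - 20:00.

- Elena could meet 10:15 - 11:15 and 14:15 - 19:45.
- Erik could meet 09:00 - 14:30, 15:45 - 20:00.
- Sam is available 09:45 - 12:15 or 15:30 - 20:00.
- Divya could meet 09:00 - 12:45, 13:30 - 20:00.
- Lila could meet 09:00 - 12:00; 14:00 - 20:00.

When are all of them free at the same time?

10:15-11:15, 15:45-19:45

Elena ∩ Erik: 10:15-11:15, 14:15-14:30, 15:45-19:45.
Elena ∩ Erik ∩ Sam: 10:15-11:15, 15:45-19:45.
Elena ∩ Erik ∩ Sam ∩ Divya: 10:15-11:15, 15:45-19:45.
Elena ∩ Erik ∩ Sam ∩ Divya ∩ Lila: 10:15-11:15, 15:45-19:45.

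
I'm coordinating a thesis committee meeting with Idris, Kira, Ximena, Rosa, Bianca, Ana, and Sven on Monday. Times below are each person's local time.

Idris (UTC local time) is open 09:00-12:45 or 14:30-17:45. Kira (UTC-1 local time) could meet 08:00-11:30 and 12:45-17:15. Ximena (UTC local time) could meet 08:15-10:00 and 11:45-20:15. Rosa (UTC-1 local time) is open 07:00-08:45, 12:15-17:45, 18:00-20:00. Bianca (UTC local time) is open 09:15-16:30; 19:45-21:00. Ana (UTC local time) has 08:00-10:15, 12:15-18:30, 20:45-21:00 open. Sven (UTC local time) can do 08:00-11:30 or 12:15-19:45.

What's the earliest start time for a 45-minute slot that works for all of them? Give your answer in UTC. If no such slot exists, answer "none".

14:30

Idris in UTC: 09:00-12:45, 14:30-17:45.
Kira in UTC: 09:00-12:30, 13:45-18:15 (add 1h to convert from UTC-1).
Ximena in UTC: 08:15-10:00, 11:45-20:15.
Rosa in UTC: 08:00-09:45, 13:15-18:45, 19:00-21:00 (add 1h to convert from UTC-1).
Bianca in UTC: 09:15-16:30, 19:45-21:00.
Ana in UTC: 08:00-10:15, 12:15-18:30, 20:45-21:00.
Sven in UTC: 08:00-11:30, 12:15-19:45.
Idris ∩ Kira: 09:00-12:30, 14:30-17:45.
Idris ∩ Kira ∩ Ximena: 09:00-10:00, 11:45-12:30, 14:30-17:45.
Idris ∩ Kira ∩ Ximena ∩ Rosa: 09:00-09:45, 14:30-17:45.
Idris ∩ Kira ∩ Ximena ∩ Rosa ∩ Bianca: 09:15-09:45, 14:30-16:30.
Idris ∩ Kira ∩ Ximena ∩ Rosa ∩ Bianca ∩ Ana: 09:15-09:45, 14:30-16:30.
Idris ∩ Kira ∩ Ximena ∩ Rosa ∩ Bianca ∩ Ana ∩ Sven: 09:15-09:45, 14:30-16:30.
So the common availability across everyone is 09:15-09:45, 14:30-16:30.
The first common window of at least 45 minutes is 14:30-16:30, so the earliest start is 14:30.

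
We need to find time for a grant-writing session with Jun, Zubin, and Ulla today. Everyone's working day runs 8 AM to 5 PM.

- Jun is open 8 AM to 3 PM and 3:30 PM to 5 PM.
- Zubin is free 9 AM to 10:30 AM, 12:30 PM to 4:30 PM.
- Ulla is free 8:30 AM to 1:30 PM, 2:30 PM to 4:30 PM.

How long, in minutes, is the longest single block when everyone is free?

Jun ∩ Zubin: 09:00-10:30, 12:30-15:00, 15:30-16:30.
Jun ∩ Zubin ∩ Ulla: 09:00-10:30, 12:30-13:30, 14:30-15:00, 15:30-16:30.
The longest is 09:00-10:30 at 90 minutes.

90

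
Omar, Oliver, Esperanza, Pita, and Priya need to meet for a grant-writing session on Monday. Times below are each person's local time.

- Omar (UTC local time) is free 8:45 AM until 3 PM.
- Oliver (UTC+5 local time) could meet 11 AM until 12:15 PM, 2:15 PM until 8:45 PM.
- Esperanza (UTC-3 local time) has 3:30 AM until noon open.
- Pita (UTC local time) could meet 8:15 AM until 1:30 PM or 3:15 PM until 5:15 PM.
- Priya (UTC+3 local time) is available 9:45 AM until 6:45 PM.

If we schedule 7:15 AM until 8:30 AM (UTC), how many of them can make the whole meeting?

2

Omar in UTC: 08:45-15:00.
Oliver in UTC: 06:00-07:15, 09:15-15:45 (subtract 5h to convert from UTC+5).
Esperanza in UTC: 06:30-15:00 (add 3h to convert from UTC-3).
Pita in UTC: 08:15-13:30, 15:15-17:15.
Priya in UTC: 06:45-15:45 (subtract 3h to convert from UTC+3).
Esperanza and Priya can make the full 07:15-08:30 slot — that's 2.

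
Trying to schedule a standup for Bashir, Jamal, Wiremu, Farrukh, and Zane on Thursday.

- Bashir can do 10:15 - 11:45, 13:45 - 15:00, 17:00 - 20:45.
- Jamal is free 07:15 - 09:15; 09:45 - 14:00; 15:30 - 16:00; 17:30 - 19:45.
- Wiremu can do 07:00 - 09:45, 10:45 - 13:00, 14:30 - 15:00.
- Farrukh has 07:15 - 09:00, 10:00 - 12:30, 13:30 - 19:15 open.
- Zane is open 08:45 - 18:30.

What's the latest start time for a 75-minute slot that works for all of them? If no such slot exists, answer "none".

none

Bashir ∩ Jamal: 10:15-11:45, 13:45-14:00, 17:30-19:45.
Bashir ∩ Jamal ∩ Wiremu: 10:45-11:45.
Bashir ∩ Jamal ∩ Wiremu ∩ Farrukh: 10:45-11:45.
Bashir ∩ Jamal ∩ Wiremu ∩ Farrukh ∩ Zane: 10:45-11:45.
Those are the intersection windows.
No common window is at least 75 minutes long.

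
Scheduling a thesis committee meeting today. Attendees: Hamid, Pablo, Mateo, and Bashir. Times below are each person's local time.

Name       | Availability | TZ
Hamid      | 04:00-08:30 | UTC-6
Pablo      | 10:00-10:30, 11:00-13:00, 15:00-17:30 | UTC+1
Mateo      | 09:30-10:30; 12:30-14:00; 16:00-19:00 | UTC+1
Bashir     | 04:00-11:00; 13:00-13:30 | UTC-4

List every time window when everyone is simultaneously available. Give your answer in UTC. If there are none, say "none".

Hamid in UTC: 10:00-14:30 (add 6h to convert from UTC-6).
Pablo in UTC: 09:00-09:30, 10:00-12:00, 14:00-16:30 (subtract 1h to convert from UTC+1).
Mateo in UTC: 08:30-09:30, 11:30-13:00, 15:00-18:00 (subtract 1h to convert from UTC+1).
Bashir in UTC: 08:00-15:00, 17:00-17:30 (add 4h to convert from UTC-4).
Hamid ∩ Pablo: 10:00-12:00, 14:00-14:30.
Hamid ∩ Pablo ∩ Mateo: 11:30-12:00.
Hamid ∩ Pablo ∩ Mateo ∩ Bashir: 11:30-12:00.
So the common availability across everyone is 11:30-12:00.

11:30-12:00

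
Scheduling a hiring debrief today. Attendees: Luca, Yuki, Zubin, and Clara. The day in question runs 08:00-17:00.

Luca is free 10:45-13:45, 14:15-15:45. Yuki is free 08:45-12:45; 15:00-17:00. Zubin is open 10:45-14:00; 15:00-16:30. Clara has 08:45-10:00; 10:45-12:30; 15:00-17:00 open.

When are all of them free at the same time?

Luca ∩ Yuki: 10:45-12:45, 15:00-15:45.
Luca ∩ Yuki ∩ Zubin: 10:45-12:45, 15:00-15:45.
Luca ∩ Yuki ∩ Zubin ∩ Clara: 10:45-12:30, 15:00-15:45.

10:45-12:30, 15:00-15:45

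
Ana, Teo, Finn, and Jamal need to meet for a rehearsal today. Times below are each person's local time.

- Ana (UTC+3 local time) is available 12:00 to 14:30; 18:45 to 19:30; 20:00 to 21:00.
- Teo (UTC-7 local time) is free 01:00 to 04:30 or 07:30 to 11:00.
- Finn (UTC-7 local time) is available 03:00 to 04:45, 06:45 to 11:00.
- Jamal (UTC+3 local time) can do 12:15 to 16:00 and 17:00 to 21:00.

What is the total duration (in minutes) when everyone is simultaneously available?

Ana in UTC: 09:00-11:30, 15:45-16:30, 17:00-18:00 (subtract 3h to convert from UTC+3).
Teo in UTC: 08:00-11:30, 14:30-18:00 (add 7h to convert from UTC-7).
Finn in UTC: 10:00-11:45, 13:45-18:00 (add 7h to convert from UTC-7).
Jamal in UTC: 09:15-13:00, 14:00-18:00 (subtract 3h to convert from UTC+3).
Ana ∩ Teo: 09:00-11:30, 15:45-16:30, 17:00-18:00.
Ana ∩ Teo ∩ Finn: 10:00-11:30, 15:45-16:30, 17:00-18:00.
Ana ∩ Teo ∩ Finn ∩ Jamal: 10:00-11:30, 15:45-16:30, 17:00-18:00.
Summing the common windows: 90 + 45 + 60 = 195 minutes.

195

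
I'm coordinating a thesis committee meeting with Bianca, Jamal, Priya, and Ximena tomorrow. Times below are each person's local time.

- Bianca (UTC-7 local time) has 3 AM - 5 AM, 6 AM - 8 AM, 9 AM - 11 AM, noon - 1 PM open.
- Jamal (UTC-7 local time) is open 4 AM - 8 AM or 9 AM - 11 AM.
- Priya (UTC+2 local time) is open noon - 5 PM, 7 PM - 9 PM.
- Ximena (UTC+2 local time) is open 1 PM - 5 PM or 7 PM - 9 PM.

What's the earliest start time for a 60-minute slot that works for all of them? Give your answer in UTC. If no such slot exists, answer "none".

11:00

Bianca in UTC: 10:00-12:00, 13:00-15:00, 16:00-18:00, 19:00-20:00 (add 7h to convert from UTC-7).
Jamal in UTC: 11:00-15:00, 16:00-18:00 (add 7h to convert from UTC-7).
Priya in UTC: 10:00-15:00, 17:00-19:00 (subtract 2h to convert from UTC+2).
Ximena in UTC: 11:00-15:00, 17:00-19:00 (subtract 2h to convert from UTC+2).
Bianca ∩ Jamal: 11:00-12:00, 13:00-15:00, 16:00-18:00.
Bianca ∩ Jamal ∩ Priya: 11:00-12:00, 13:00-15:00, 17:00-18:00.
Bianca ∩ Jamal ∩ Priya ∩ Ximena: 11:00-12:00, 13:00-15:00, 17:00-18:00.
The first common window of at least 60 minutes is 11:00-12:00, so the earliest start is 11:00.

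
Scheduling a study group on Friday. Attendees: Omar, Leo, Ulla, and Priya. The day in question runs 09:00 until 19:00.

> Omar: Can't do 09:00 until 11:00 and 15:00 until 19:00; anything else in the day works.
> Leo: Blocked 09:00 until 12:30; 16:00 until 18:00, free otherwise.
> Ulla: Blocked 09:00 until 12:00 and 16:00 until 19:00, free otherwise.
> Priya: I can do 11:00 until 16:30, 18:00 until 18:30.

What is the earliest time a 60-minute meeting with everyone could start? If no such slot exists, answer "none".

Omar free: 11:00-15:00 (invert busy blocks within the working day).
Leo free: 12:30-16:00, 18:00-19:00 (invert busy blocks within the working day).
Ulla free: 12:00-16:00 (invert busy blocks within the working day).
Priya free: 11:00-16:30, 18:00-18:30.
Omar ∩ Leo: 12:30-15:00.
Omar ∩ Leo ∩ Ulla: 12:30-15:00.
Omar ∩ Leo ∩ Ulla ∩ Priya: 12:30-15:00.
The first common window of at least 60 minutes is 12:30-15:00, so the earliest start is 12:30.

12:30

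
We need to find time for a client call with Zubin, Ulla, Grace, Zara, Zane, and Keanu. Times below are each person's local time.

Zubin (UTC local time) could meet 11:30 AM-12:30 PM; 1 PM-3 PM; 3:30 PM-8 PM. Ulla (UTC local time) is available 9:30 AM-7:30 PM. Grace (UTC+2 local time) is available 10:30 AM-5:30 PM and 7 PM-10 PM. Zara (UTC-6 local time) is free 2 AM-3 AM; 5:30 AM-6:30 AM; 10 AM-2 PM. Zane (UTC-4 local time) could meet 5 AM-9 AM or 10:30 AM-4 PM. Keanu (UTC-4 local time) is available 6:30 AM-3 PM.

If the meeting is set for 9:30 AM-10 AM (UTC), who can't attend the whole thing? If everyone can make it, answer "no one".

Zubin in UTC: 11:30-12:30, 13:00-15:00, 15:30-20:00.
Ulla in UTC: 09:30-19:30.
Grace in UTC: 08:30-15:30, 17:00-20:00 (subtract 2h to convert from UTC+2).
Zara in UTC: 08:00-09:00, 11:30-12:30, 16:00-20:00 (add 6h to convert from UTC-6).
Zane in UTC: 09:00-13:00, 14:30-20:00 (add 4h to convert from UTC-4).
Keanu in UTC: 10:30-19:00 (add 4h to convert from UTC-4).
Zubin: not fully free for 09:30-10:00. Ulla: free for 09:30-10:00. Grace: free for 09:30-10:00. Zara: not fully free for 09:30-10:00. Zane: free for 09:30-10:00. Keanu: not fully free for 09:30-10:00.

Keanu, Zara, Zubin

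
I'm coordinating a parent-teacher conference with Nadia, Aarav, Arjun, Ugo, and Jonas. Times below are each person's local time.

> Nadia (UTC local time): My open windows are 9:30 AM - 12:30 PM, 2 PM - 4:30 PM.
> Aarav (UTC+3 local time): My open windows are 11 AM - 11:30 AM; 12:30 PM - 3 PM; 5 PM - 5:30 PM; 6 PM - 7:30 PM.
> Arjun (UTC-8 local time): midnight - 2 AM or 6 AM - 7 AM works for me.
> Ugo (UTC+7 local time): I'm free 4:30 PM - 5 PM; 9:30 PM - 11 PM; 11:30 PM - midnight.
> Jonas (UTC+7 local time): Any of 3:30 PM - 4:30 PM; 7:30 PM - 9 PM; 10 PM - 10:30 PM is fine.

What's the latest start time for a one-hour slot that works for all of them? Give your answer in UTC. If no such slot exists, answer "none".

Nadia in UTC: 09:30-12:30, 14:00-16:30.
Aarav in UTC: 08:00-08:30, 09:30-12:00, 14:00-14:30, 15:00-16:30 (subtract 3h to convert from UTC+3).
Arjun in UTC: 08:00-10:00, 14:00-15:00 (add 8h to convert from UTC-8).
Ugo in UTC: 09:30-10:00, 14:30-16:00, 16:30-17:00 (subtract 7h to convert from UTC+7).
Jonas in UTC: 08:30-09:30, 12:30-14:00, 15:00-15:30 (subtract 7h to convert from UTC+7).
Nadia ∩ Aarav: 09:30-12:00, 14:00-14:30, 15:00-16:30.
Nadia ∩ Aarav ∩ Arjun: 09:30-10:00, 14:00-14:30.
Nadia ∩ Aarav ∩ Arjun ∩ Ugo: 09:30-10:00.
Nadia ∩ Aarav ∩ Arjun ∩ Ugo ∩ Jonas: ∅.
There is no time when everyone is free.
No common window is at least 60 minutes long.

none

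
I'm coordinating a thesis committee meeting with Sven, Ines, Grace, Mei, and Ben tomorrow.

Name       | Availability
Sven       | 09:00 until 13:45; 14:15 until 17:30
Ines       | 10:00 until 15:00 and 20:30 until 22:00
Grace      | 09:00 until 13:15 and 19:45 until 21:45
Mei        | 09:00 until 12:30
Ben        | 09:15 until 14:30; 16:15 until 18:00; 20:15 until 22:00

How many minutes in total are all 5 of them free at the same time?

Sven ∩ Ines: 10:00-13:45, 14:15-15:00.
Sven ∩ Ines ∩ Grace: 10:00-13:15.
Sven ∩ Ines ∩ Grace ∩ Mei: 10:00-12:30.
Sven ∩ Ines ∩ Grace ∩ Mei ∩ Ben: 10:00-12:30.
So the common availability across everyone is 10:00-12:30.
That's a single block of 150 minutes.

150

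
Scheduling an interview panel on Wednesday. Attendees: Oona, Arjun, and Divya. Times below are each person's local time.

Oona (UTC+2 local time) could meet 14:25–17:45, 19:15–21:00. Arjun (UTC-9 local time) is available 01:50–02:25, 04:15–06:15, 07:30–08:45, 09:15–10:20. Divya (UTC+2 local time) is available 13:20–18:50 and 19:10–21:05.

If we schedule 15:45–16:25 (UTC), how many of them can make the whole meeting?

Oona in UTC: 12:25-15:45, 17:15-19:00 (subtract 2h to convert from UTC+2).
Arjun in UTC: 10:50-11:25, 13:15-15:15, 16:30-17:45, 18:15-19:20 (add 9h to convert from UTC-9).
Divya in UTC: 11:20-16:50, 17:10-19:05 (subtract 2h to convert from UTC+2).
Divya can make the full 15:45-16:25 slot — that's 1.

1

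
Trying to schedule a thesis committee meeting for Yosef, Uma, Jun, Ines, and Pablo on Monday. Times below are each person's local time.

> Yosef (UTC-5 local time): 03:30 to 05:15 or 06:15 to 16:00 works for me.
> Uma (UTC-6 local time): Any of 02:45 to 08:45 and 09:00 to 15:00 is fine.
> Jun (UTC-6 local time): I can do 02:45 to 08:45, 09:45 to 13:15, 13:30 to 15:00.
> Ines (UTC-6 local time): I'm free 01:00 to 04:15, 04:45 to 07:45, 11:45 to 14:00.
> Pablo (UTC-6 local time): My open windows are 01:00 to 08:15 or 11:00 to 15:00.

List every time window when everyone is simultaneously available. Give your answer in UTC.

Yosef in UTC: 08:30-10:15, 11:15-21:00 (add 5h to convert from UTC-5).
Uma in UTC: 08:45-14:45, 15:00-21:00 (add 6h to convert from UTC-6).
Jun in UTC: 08:45-14:45, 15:45-19:15, 19:30-21:00 (add 6h to convert from UTC-6).
Ines in UTC: 07:00-10:15, 10:45-13:45, 17:45-20:00 (add 6h to convert from UTC-6).
Pablo in UTC: 07:00-14:15, 17:00-21:00 (add 6h to convert from UTC-6).
Yosef ∩ Uma: 08:45-10:15, 11:15-14:45, 15:00-21:00.
Yosef ∩ Uma ∩ Jun: 08:45-10:15, 11:15-14:45, 15:45-19:15, 19:30-21:00.
Yosef ∩ Uma ∩ Jun ∩ Ines: 08:45-10:15, 11:15-13:45, 17:45-19:15, 19:30-20:00.
Yosef ∩ Uma ∩ Jun ∩ Ines ∩ Pablo: 08:45-10:15, 11:15-13:45, 17:45-19:15, 19:30-20:00.
Those are the intersection windows.

08:45-10:15, 11:15-13:45, 17:45-19:15, 19:30-20:00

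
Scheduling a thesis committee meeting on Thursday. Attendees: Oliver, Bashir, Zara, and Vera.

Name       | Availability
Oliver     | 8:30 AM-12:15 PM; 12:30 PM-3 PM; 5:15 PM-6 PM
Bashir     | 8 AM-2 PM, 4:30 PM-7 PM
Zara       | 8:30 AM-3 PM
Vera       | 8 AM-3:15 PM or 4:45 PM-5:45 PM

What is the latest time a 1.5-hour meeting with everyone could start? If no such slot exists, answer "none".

12:30

Oliver ∩ Bashir: 08:30-12:15, 12:30-14:00, 17:15-18:00.
Oliver ∩ Bashir ∩ Zara: 08:30-12:15, 12:30-14:00.
Oliver ∩ Bashir ∩ Zara ∩ Vera: 08:30-12:15, 12:30-14:00.
Those are the intersection windows.
The last common window of at least 90 minutes is 12:30-14:00; a 90-minute meeting can start as late as 12:30 and still end by 14:00.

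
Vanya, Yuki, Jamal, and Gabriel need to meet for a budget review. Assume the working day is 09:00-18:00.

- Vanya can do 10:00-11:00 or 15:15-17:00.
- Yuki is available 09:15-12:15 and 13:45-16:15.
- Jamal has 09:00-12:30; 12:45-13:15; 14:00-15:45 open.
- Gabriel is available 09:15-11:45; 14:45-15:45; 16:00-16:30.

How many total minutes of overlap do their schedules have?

Vanya ∩ Yuki: 10:00-11:00, 15:15-16:15.
Vanya ∩ Yuki ∩ Jamal: 10:00-11:00, 15:15-15:45.
Vanya ∩ Yuki ∩ Jamal ∩ Gabriel: 10:00-11:00, 15:15-15:45.
Summing the common windows: 60 + 30 = 90 minutes.

90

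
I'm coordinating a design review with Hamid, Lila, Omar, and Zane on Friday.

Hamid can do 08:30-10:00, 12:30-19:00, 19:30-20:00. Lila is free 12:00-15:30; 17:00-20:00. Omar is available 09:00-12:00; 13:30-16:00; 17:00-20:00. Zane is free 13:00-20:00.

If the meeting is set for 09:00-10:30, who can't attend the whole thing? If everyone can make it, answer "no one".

Hamid: not fully free for 09:00-10:30. Lila: not fully free for 09:00-10:30. Omar: free for 09:00-10:30. Zane: not fully free for 09:00-10:30.

Hamid, Lila, Zane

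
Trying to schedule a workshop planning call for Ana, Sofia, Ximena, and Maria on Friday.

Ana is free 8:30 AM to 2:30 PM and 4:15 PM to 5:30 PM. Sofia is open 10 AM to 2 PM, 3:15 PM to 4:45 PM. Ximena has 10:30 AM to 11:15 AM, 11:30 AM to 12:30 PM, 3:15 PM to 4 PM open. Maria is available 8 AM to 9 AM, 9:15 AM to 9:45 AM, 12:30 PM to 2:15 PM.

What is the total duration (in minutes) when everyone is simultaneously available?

0

Ana ∩ Sofia: 10:00-14:00, 16:15-16:45.
Ana ∩ Sofia ∩ Ximena: 10:30-11:15, 11:30-12:30.
Ana ∩ Sofia ∩ Ximena ∩ Maria: ∅.
There is no time when everyone is free.
There is no common window, so the total is 0 minutes.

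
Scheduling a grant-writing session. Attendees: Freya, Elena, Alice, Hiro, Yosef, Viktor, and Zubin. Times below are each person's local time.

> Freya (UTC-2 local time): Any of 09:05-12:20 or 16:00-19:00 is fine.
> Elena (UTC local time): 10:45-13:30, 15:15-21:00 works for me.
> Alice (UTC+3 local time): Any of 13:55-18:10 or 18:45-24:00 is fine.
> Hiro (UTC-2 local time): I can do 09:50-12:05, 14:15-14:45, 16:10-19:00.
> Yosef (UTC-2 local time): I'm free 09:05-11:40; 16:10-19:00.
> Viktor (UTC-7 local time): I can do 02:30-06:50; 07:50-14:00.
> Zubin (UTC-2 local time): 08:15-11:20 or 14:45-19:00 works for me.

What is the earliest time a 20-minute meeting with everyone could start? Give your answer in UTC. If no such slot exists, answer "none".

Freya in UTC: 11:05-14:20, 18:00-21:00 (add 2h to convert from UTC-2).
Elena in UTC: 10:45-13:30, 15:15-21:00.
Alice in UTC: 10:55-15:10, 15:45-21:00 (subtract 3h to convert from UTC+3).
Hiro in UTC: 11:50-14:05, 16:15-16:45, 18:10-21:00 (add 2h to convert from UTC-2).
Yosef in UTC: 11:05-13:40, 18:10-21:00 (add 2h to convert from UTC-2).
Viktor in UTC: 09:30-13:50, 14:50-21:00 (add 7h to convert from UTC-7).
Zubin in UTC: 10:15-13:20, 16:45-21:00 (add 2h to convert from UTC-2).
Freya ∩ Elena: 11:05-13:30, 18:00-21:00.
Freya ∩ Elena ∩ Alice: 11:05-13:30, 18:00-21:00.
Freya ∩ Elena ∩ Alice ∩ Hiro: 11:50-13:30, 18:10-21:00.
Freya ∩ Elena ∩ Alice ∩ Hiro ∩ Yosef: 11:50-13:30, 18:10-21:00.
Freya ∩ Elena ∩ Alice ∩ Hiro ∩ Yosef ∩ Viktor: 11:50-13:30, 18:10-21:00.
Freya ∩ Elena ∩ Alice ∩ Hiro ∩ Yosef ∩ Viktor ∩ Zubin: 11:50-13:20, 18:10-21:00.
The first common window of at least 20 minutes is 11:50-13:20, so the earliest start is 11:50.

11:50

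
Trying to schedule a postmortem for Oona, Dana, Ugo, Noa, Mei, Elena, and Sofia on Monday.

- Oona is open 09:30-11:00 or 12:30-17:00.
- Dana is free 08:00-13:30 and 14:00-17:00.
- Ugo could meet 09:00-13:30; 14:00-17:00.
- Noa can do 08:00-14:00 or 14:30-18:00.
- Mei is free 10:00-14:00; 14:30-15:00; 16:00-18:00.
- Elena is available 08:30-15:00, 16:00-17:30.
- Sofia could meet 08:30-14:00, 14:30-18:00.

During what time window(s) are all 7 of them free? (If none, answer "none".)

10:00-11:00, 12:30-13:30, 14:30-15:00, 16:00-17:00

Oona ∩ Dana: 09:30-11:00, 12:30-13:30, 14:00-17:00.
Oona ∩ Dana ∩ Ugo: 09:30-11:00, 12:30-13:30, 14:00-17:00.
Oona ∩ Dana ∩ Ugo ∩ Noa: 09:30-11:00, 12:30-13:30, 14:30-17:00.
Oona ∩ Dana ∩ Ugo ∩ Noa ∩ Mei: 10:00-11:00, 12:30-13:30, 14:30-15:00, 16:00-17:00.
Oona ∩ Dana ∩ Ugo ∩ Noa ∩ Mei ∩ Elena: 10:00-11:00, 12:30-13:30, 14:30-15:00, 16:00-17:00.
Oona ∩ Dana ∩ Ugo ∩ Noa ∩ Mei ∩ Elena ∩ Sofia: 10:00-11:00, 12:30-13:30, 14:30-15:00, 16:00-17:00.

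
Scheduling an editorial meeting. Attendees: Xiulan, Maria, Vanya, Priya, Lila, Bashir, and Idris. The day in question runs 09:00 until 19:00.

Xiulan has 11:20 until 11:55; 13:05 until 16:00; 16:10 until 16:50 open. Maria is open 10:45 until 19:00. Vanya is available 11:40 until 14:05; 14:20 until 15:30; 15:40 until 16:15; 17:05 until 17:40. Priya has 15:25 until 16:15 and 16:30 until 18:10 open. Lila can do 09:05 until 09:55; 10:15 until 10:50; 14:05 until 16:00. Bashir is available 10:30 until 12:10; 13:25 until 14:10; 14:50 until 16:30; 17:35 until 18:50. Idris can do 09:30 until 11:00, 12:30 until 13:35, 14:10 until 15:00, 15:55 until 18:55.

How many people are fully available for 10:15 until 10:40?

Lila and Idris can make the full 10:15-10:40 slot — that's 2.

2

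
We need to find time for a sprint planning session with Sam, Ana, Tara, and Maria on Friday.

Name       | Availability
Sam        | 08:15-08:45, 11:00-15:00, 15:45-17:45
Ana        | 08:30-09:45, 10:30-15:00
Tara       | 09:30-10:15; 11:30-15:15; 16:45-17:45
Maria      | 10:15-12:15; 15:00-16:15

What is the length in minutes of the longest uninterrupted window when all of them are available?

Sam ∩ Ana: 08:30-08:45, 11:00-15:00.
Sam ∩ Ana ∩ Tara: 11:30-15:00.
Sam ∩ Ana ∩ Tara ∩ Maria: 11:30-12:15.
Those are the intersection windows.
The longest is 11:30-12:15 at 45 minutes.

45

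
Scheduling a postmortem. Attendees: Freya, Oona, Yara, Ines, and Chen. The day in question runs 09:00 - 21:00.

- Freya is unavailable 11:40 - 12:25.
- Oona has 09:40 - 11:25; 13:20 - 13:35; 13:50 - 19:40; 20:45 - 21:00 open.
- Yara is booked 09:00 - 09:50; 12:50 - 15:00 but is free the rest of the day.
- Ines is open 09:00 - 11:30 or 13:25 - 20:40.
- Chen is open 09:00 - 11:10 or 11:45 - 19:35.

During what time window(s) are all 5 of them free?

09:50-11:10, 15:00-19:35

Freya free: 09:00-11:40, 12:25-21:00 (invert busy blocks within the working day).
Oona free: 09:40-11:25, 13:20-13:35, 13:50-19:40, 20:45-21:00.
Yara free: 09:50-12:50, 15:00-21:00 (invert busy blocks within the working day).
Ines free: 09:00-11:30, 13:25-20:40.
Chen free: 09:00-11:10, 11:45-19:35.
Freya ∩ Oona: 09:40-11:25, 13:20-13:35, 13:50-19:40, 20:45-21:00.
Freya ∩ Oona ∩ Yara: 09:50-11:25, 15:00-19:40, 20:45-21:00.
Freya ∩ Oona ∩ Yara ∩ Ines: 09:50-11:25, 15:00-19:40.
Freya ∩ Oona ∩ Yara ∩ Ines ∩ Chen: 09:50-11:10, 15:00-19:35.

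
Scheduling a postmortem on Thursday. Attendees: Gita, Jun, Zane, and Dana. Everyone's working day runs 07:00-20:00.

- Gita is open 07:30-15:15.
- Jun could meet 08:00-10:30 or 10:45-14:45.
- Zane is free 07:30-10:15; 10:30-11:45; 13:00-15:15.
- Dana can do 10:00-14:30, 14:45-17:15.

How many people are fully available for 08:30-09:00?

Gita, Jun, and Zane can make the full 08:30-09:00 slot — that's 3.

3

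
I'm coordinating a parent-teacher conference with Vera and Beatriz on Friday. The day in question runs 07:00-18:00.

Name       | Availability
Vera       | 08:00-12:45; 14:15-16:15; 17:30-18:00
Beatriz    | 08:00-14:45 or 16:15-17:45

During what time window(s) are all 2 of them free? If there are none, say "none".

08:00-12:45, 14:15-14:45, 17:30-17:45

Vera ∩ Beatriz: 08:00-12:45, 14:15-14:45, 17:30-17:45.
Those are the intersection windows.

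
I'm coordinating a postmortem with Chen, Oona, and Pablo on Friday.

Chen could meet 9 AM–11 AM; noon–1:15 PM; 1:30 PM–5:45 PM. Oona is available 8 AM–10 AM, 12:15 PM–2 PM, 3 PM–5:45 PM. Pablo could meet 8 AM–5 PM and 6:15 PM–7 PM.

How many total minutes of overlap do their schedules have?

Chen ∩ Oona: 09:00-10:00, 12:15-13:15, 13:30-14:00, 15:00-17:45.
Chen ∩ Oona ∩ Pablo: 09:00-10:00, 12:15-13:15, 13:30-14:00, 15:00-17:00.
Those are the intersection windows.
Summing the common windows: 60 + 60 + 30 + 120 = 270 minutes.

270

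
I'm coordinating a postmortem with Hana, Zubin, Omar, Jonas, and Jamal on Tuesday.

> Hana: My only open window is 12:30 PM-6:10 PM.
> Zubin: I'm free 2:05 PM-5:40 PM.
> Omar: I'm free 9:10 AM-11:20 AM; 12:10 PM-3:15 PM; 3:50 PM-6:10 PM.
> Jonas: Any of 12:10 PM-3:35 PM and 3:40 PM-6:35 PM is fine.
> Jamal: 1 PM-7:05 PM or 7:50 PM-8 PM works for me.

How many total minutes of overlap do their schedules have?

Hana ∩ Zubin: 14:05-17:40.
Hana ∩ Zubin ∩ Omar: 14:05-15:15, 15:50-17:40.
Hana ∩ Zubin ∩ Omar ∩ Jonas: 14:05-15:15, 15:50-17:40.
Hana ∩ Zubin ∩ Omar ∩ Jonas ∩ Jamal: 14:05-15:15, 15:50-17:40.
Summing the common windows: 70 + 110 = 180 minutes.

180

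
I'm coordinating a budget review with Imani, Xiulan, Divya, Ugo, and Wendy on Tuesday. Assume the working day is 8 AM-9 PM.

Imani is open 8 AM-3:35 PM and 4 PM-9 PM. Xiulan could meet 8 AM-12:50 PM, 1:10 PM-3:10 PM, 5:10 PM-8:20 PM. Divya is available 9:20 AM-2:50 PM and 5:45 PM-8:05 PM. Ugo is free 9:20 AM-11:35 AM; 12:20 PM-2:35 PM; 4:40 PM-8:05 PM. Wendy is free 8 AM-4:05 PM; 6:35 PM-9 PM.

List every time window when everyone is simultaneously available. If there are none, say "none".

Imani ∩ Xiulan: 08:00-12:50, 13:10-15:10, 17:10-20:20.
Imani ∩ Xiulan ∩ Divya: 09:20-12:50, 13:10-14:50, 17:45-20:05.
Imani ∩ Xiulan ∩ Divya ∩ Ugo: 09:20-11:35, 12:20-12:50, 13:10-14:35, 17:45-20:05.
Imani ∩ Xiulan ∩ Divya ∩ Ugo ∩ Wendy: 09:20-11:35, 12:20-12:50, 13:10-14:35, 18:35-20:05.

09:20-11:35, 12:20-12:50, 13:10-14:35, 18:35-20:05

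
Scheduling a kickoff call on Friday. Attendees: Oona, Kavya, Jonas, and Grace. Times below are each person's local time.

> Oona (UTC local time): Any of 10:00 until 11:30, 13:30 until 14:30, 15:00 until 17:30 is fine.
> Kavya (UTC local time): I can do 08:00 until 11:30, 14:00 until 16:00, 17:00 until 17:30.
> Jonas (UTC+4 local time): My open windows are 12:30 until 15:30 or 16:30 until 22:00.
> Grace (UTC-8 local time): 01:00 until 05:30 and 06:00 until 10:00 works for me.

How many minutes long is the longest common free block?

90

Oona in UTC: 10:00-11:30, 13:30-14:30, 15:00-17:30.
Kavya in UTC: 08:00-11:30, 14:00-16:00, 17:00-17:30.
Jonas in UTC: 08:30-11:30, 12:30-18:00 (subtract 4h to convert from UTC+4).
Grace in UTC: 09:00-13:30, 14:00-18:00 (add 8h to convert from UTC-8).
Oona ∩ Kavya: 10:00-11:30, 14:00-14:30, 15:00-16:00, 17:00-17:30.
Oona ∩ Kavya ∩ Jonas: 10:00-11:30, 14:00-14:30, 15:00-16:00, 17:00-17:30.
Oona ∩ Kavya ∩ Jonas ∩ Grace: 10:00-11:30, 14:00-14:30, 15:00-16:00, 17:00-17:30.
Those are the intersection windows.
The longest is 10:00-11:30 at 90 minutes.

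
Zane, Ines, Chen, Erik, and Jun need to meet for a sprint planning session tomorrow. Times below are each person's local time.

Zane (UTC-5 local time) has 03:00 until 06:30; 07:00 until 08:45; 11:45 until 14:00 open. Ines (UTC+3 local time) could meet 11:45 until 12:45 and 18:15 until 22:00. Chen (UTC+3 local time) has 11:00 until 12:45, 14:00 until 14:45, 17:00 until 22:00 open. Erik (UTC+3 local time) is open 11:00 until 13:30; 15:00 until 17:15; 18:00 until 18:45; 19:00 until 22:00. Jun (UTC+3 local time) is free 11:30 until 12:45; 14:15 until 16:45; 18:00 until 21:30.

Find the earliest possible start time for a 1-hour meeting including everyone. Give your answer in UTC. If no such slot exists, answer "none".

Zane in UTC: 08:00-11:30, 12:00-13:45, 16:45-19:00 (add 5h to convert from UTC-5).
Ines in UTC: 08:45-09:45, 15:15-19:00 (subtract 3h to convert from UTC+3).
Chen in UTC: 08:00-09:45, 11:00-11:45, 14:00-19:00 (subtract 3h to convert from UTC+3).
Erik in UTC: 08:00-10:30, 12:00-14:15, 15:00-15:45, 16:00-19:00 (subtract 3h to convert from UTC+3).
Jun in UTC: 08:30-09:45, 11:15-13:45, 15:00-18:30 (subtract 3h to convert from UTC+3).
Zane ∩ Ines: 08:45-09:45, 16:45-19:00.
Zane ∩ Ines ∩ Chen: 08:45-09:45, 16:45-19:00.
Zane ∩ Ines ∩ Chen ∩ Erik: 08:45-09:45, 16:45-19:00.
Zane ∩ Ines ∩ Chen ∩ Erik ∩ Jun: 08:45-09:45, 16:45-18:30.
The first common window of at least 60 minutes is 08:45-09:45, so the earliest start is 08:45.

08:45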